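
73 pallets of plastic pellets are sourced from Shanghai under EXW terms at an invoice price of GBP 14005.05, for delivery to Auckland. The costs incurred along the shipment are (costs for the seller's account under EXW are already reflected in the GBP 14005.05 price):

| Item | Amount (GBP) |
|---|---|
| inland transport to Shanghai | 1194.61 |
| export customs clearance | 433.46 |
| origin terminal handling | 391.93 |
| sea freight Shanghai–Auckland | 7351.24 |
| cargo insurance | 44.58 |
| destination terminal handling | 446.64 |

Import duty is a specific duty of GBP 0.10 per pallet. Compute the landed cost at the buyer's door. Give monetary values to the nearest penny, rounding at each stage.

EXW: the seller makes goods available at their premises; the buyer bears all onward costs.
CIF value = EXW price + inland to port + export clearance + origin terminal + freight + insurance = 14005.05 + 1194.61 + 433.46 + 391.93 + 7351.24 + 44.58 = 23420.87
Import duty = 73 × 0.10 = 7.30
Buyer bears: inland to port 1194.61 + export clearance 433.46 + origin terminal 391.93 + freight 7351.24 + insurance 44.58 + destination terminal 446.64 + duty 7.30 = 9869.76
Landed cost = invoice 14005.05 + 9869.76 = 23874.81

Total landed cost: GBP 23874.81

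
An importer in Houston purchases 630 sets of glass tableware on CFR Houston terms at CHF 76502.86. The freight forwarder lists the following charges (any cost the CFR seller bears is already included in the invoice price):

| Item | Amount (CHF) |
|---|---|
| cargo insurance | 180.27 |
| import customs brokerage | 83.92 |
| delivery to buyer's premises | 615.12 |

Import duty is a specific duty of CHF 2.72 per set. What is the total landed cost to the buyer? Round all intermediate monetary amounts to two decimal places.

Total landed cost: CHF 79095.77

CFR: the seller pays costs through ocean freight to the destination port, but not insurance.
CIF value = CFR price + insurance = 76502.86 + 180.27 = 76683.13
Import duty = 630 × 2.72 = 1713.60
Buyer bears: insurance 180.27 + brokerage 83.92 + delivery 615.12 + duty 1713.60 = 2592.91
Landed cost = invoice 76502.86 + 2592.91 = 79095.77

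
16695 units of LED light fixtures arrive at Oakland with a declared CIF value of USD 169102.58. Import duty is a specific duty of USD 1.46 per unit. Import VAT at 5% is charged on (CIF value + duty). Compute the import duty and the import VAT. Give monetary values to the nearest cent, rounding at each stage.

Import duty: USD 24374.70; import VAT: USD 9673.86

Import duty = 16695 × 1.46 = 24374.70
VAT base = CIF + duty = 169102.58 + 24374.70 = 193477.28
Import VAT = 193477.28 × 5% = 9673.86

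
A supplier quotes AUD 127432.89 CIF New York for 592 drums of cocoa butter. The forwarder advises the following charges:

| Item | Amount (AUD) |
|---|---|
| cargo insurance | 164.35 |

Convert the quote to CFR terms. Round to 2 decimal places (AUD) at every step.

CFR price: AUD 127268.54

From CIF to CFR, the seller no longer bears: insurance.
CFR price = 127432.89 − 164.35 = 127268.54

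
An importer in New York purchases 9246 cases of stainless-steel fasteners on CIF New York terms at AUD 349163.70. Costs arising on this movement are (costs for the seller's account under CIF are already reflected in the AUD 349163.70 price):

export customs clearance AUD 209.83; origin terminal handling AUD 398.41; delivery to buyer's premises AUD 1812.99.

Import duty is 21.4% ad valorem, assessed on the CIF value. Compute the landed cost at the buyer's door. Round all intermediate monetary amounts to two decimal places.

Total landed cost: AUD 425697.72

CIF: the seller pays costs through ocean freight and marine insurance to the destination port.
Already in the invoice (seller's account under CIF): export clearance, origin terminal — exclude.
The CIF price already equals the CIF value: 349163.70
Import duty = 349163.70 × 21.4% = 74721.03
Buyer bears: delivery 1812.99 + duty 74721.03 = 76534.02
Landed cost = invoice 349163.70 + 76534.02 = 425697.72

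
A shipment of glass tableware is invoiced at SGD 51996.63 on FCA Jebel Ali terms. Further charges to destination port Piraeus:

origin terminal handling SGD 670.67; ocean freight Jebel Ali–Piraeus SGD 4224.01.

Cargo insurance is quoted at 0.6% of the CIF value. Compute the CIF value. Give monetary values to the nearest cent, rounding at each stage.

CIF value: SGD 57234.72

Let C be the CIF value. C = FCA price + pre-shipment costs + freight + 0.6% × C
C − 0.6% × C = 51996.63 + 670.67 + 4224.01
0.994 × C = 56891.31
C = 56891.31 / 0.994 = 57234.72
Insurance premium = 0.6% × 57234.72 = 343.41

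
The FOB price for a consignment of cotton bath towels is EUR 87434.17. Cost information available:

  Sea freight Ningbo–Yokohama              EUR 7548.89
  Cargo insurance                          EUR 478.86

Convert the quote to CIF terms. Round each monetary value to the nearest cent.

CIF price: EUR 95461.92

From FOB to CIF, the seller additionally bears: freight, insurance.
CIF price = 87434.17 + 7548.89 + 478.86 = 95461.92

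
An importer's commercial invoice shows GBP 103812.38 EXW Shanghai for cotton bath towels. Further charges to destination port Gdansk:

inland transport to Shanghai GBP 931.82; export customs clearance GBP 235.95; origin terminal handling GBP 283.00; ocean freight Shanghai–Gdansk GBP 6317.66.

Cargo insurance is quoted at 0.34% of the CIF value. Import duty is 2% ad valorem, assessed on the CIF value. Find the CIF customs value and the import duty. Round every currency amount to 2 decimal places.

CIF value: GBP 111961.48; import duty: GBP 2239.23

Let C be the CIF value. C = EXW price + pre-shipment costs + freight + 0.34% × C
C − 0.34% × C = 103812.38 + 931.82 + 235.95 + 283.00 + 6317.66
0.9966 × C = 111580.81
C = 111580.81 / 0.9966 = 111961.48
Insurance premium = 0.34% × 111961.48 = 380.67
Import duty = 111961.48 × 2% = 2239.23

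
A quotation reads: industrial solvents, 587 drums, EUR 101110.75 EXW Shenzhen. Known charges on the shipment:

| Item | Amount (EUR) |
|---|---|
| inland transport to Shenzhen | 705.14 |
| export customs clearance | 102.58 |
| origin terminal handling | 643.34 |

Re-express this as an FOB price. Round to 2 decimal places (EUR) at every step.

From EXW to FOB, the seller additionally bears: inland to port, export clearance, origin terminal.
FOB price = 101110.75 + 705.14 + 102.58 + 643.34 = 102561.81

FOB price: EUR 102561.81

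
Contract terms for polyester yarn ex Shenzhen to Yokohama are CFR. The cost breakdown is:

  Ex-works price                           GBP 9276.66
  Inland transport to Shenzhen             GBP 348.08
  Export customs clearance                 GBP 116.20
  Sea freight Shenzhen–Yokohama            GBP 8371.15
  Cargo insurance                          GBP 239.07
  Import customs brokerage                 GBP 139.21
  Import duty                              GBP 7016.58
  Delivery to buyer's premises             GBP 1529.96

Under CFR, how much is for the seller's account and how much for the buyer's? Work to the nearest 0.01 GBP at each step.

Seller: GBP 18112.09; buyer: GBP 8924.82

CFR: the seller pays costs through ocean freight to the destination port, but not insurance.
Seller's account: goods 9276.66 + inland to port 348.08 + export clearance 116.20 + freight 8371.15 = 18112.09
Buyer's account: insurance 239.07 + brokerage 139.21 + duty 7016.58 + delivery 1529.96 = 8924.82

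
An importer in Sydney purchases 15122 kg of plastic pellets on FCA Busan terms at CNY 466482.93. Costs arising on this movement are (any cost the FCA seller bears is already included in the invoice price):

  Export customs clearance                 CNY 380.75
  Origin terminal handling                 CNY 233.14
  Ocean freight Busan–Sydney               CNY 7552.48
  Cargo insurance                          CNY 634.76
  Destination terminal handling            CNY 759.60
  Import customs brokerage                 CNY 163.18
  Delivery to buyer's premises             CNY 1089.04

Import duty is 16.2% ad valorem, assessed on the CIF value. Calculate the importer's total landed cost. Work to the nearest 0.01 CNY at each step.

FCA: the seller delivers export-cleared goods to the carrier; the buyer bears costs from that point.
Already in the invoice (seller's account under FCA): export clearance — exclude.
CIF value = FCA price + origin terminal + freight + insurance = 466482.93 + 233.14 + 7552.48 + 634.76 = 474903.31
Import duty = 474903.31 × 16.2% = 76934.34
Buyer bears: origin terminal 233.14 + freight 7552.48 + insurance 634.76 + destination terminal 759.60 + brokerage 163.18 + delivery 1089.04 + duty 76934.34 = 87366.54
Landed cost = invoice 466482.93 + 87366.54 = 553849.47

Total landed cost: CNY 553849.47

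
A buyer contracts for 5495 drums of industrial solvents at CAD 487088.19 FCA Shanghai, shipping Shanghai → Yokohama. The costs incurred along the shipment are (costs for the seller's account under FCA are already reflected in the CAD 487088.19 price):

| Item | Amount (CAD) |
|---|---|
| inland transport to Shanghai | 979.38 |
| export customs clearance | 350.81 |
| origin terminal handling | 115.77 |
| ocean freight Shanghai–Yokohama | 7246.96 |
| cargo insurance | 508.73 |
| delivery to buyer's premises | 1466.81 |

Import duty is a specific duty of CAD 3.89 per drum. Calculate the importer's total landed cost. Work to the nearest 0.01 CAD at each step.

FCA: the seller delivers export-cleared goods to the carrier; the buyer bears costs from that point.
Already in the invoice (seller's account under FCA): inland to port, export clearance — exclude.
CIF value = FCA price + origin terminal + freight + insurance = 487088.19 + 115.77 + 7246.96 + 508.73 = 494959.65
Import duty = 5495 × 3.89 = 21375.55
Buyer bears: origin terminal 115.77 + freight 7246.96 + insurance 508.73 + delivery 1466.81 + duty 21375.55 = 30713.82
Landed cost = invoice 487088.19 + 30713.82 = 517802.01

Total landed cost: CAD 517802.01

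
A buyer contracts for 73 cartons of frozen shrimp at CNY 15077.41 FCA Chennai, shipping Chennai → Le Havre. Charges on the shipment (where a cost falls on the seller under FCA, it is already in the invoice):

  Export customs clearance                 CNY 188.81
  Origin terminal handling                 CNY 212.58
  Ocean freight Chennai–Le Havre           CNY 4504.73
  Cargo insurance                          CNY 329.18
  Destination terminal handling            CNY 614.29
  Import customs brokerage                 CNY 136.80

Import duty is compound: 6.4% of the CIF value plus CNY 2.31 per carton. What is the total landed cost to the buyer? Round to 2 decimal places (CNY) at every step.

Total landed cost: CNY 22331.55

FCA: the seller delivers export-cleared goods to the carrier; the buyer bears costs from that point.
Already in the invoice (seller's account under FCA): export clearance — exclude.
CIF value = FCA price + origin terminal + freight + insurance = 15077.41 + 212.58 + 4504.73 + 329.18 = 20123.90
Ad valorem component: 20123.90 × 6.4% = 1287.93
Specific component: 73 × 2.31 = 168.63
Import duty = 1287.93 + 168.63 = 1456.56
Buyer bears: origin terminal 212.58 + freight 4504.73 + insurance 329.18 + destination terminal 614.29 + brokerage 136.80 + duty 1456.56 = 7254.14
Landed cost = invoice 15077.41 + 7254.14 = 22331.55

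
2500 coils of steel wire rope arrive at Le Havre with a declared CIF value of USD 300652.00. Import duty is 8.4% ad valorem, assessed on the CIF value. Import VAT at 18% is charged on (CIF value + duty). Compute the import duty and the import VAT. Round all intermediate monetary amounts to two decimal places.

Import duty = 300652.00 × 8.4% = 25254.77
VAT base = CIF + duty = 300652.00 + 25254.77 = 325906.77
Import VAT = 325906.77 × 18% = 58663.22

Import duty: USD 25254.77; import VAT: USD 58663.22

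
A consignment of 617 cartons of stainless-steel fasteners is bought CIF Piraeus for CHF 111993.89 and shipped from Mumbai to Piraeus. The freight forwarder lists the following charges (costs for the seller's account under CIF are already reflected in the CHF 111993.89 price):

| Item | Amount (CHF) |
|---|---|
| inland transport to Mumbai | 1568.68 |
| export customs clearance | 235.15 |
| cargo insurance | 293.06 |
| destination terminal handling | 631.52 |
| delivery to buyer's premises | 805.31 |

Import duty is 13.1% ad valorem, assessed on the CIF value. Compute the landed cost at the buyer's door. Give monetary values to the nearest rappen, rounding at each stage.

CIF: the seller pays costs through ocean freight and marine insurance to the destination port.
Already in the invoice (seller's account under CIF): inland to port, export clearance, insurance — exclude.
The CIF price already equals the CIF value: 111993.89
Import duty = 111993.89 × 13.1% = 14671.20
Buyer bears: destination terminal 631.52 + delivery 805.31 + duty 14671.20 = 16108.03
Landed cost = invoice 111993.89 + 16108.03 = 128101.92

Total landed cost: CHF 128101.92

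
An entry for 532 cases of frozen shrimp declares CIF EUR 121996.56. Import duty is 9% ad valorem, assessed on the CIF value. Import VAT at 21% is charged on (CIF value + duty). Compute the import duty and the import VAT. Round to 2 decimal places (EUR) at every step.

Import duty: EUR 10979.69; import VAT: EUR 27925.01

Import duty = 121996.56 × 9% = 10979.69
VAT base = CIF + duty = 121996.56 + 10979.69 = 132976.25
Import VAT = 132976.25 × 21% = 27925.01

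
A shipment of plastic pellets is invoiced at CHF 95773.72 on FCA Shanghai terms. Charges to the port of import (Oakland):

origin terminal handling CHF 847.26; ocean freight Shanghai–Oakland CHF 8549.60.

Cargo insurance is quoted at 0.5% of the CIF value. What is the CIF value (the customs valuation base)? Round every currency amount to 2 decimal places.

Let C be the CIF value. C = FCA price + pre-shipment costs + freight + 0.5% × C
C − 0.5% × C = 95773.72 + 847.26 + 8549.60
0.995 × C = 105170.58
C = 105170.58 / 0.995 = 105699.08
Insurance premium = 0.5% × 105699.08 = 528.50

CIF value: CHF 105699.08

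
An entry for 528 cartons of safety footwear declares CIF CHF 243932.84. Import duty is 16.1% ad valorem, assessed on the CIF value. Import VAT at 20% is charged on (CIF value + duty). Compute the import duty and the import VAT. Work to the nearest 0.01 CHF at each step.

Import duty: CHF 39273.19; import VAT: CHF 56641.21

Import duty = 243932.84 × 16.1% = 39273.19
VAT base = CIF + duty = 243932.84 + 39273.19 = 283206.03
Import VAT = 283206.03 × 20% = 56641.21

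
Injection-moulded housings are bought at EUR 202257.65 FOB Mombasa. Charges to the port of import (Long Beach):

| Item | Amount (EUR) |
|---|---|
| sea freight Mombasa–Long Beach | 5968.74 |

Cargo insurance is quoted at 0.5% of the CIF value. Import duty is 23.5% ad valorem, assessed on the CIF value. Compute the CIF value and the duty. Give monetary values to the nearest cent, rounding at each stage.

CIF value: EUR 209272.75; import duty: EUR 49179.10

Let C be the CIF value. C = FOB price + freight + 0.5% × C
C − 0.5% × C = 202257.65 + 5968.74
0.995 × C = 208226.39
C = 208226.39 / 0.995 = 209272.75
Insurance premium = 0.5% × 209272.75 = 1046.36
Import duty = 209272.75 × 23.5% = 49179.10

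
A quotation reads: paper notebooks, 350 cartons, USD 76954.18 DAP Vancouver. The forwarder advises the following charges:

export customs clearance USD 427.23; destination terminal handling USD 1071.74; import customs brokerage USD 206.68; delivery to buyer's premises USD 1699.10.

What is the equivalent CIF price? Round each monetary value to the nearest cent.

CIF price: USD 74183.34

Not relevant to the conversion: export clearance — on the seller under both DAP and CIF; already in the DAP price and stays in the CIF price. brokerage — on the buyer under both terms; not part of either seller's price.
From DAP to CIF, the seller no longer bears: destination terminal, delivery.
CIF price = 76954.18 − 1071.74 − 1699.10 = 74183.34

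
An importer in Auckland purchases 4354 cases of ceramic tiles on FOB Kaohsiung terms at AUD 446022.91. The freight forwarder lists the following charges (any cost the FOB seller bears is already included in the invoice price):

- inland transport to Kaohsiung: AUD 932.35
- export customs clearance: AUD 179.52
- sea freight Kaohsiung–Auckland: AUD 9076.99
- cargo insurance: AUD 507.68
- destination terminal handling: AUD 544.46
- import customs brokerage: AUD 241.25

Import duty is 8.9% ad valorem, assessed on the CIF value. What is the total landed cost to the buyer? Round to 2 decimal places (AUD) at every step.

FOB: the seller bears costs until goods are on board at the origin port; the buyer bears freight, insurance and all costs thereafter.
Already in the invoice (seller's account under FOB): inland to port, export clearance — exclude.
CIF value = FOB price + freight + insurance = 446022.91 + 9076.99 + 507.68 = 455607.58
Import duty = 455607.58 × 8.9% = 40549.07
Buyer bears: freight 9076.99 + insurance 507.68 + destination terminal 544.46 + brokerage 241.25 + duty 40549.07 = 50919.45
Landed cost = invoice 446022.91 + 50919.45 = 496942.36

Total landed cost: AUD 496942.36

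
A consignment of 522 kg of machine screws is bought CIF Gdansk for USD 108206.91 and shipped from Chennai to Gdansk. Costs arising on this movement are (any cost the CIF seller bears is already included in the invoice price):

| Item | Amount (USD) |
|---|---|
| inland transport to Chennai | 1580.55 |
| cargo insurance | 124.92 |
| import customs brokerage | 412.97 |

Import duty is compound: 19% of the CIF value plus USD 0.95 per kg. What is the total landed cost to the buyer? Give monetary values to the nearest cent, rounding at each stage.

Total landed cost: USD 129675.09

CIF: the seller pays costs through ocean freight and marine insurance to the destination port.
Already in the invoice (seller's account under CIF): inland to port, insurance — exclude.
The CIF price already equals the CIF value: 108206.91
Ad valorem component: 108206.91 × 19% = 20559.31
Specific component: 522 × 0.95 = 495.90
Import duty = 20559.31 + 495.90 = 21055.21
Buyer bears: brokerage 412.97 + duty 21055.21 = 21468.18
Landed cost = invoice 108206.91 + 21468.18 = 129675.09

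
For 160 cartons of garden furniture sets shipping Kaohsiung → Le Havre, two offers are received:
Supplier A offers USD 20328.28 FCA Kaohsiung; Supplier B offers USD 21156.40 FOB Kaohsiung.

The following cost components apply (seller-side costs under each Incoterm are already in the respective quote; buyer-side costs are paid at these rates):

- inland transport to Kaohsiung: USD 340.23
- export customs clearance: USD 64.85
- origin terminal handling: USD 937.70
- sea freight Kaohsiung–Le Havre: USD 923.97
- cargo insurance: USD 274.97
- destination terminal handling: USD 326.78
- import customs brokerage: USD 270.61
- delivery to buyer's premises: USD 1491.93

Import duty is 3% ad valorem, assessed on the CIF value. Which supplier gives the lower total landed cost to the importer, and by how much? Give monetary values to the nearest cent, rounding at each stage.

Supplier A (FCA):
CIF value = FCA price + origin terminal + freight + insurance = 20328.28 + 937.70 + 923.97 + 274.97 = 22464.92
Import duty = 22464.92 × 3% = 673.95
Buyer bears (A): 937.70 + 923.97 + 274.97 + 326.78 + 270.61 + 1491.93 = 4225.96
Landed cost (A) = invoice 20328.28 + 4225.96 + duty 673.95 = 25228.19
Supplier B (FOB):
CIF value = FOB price + freight + insurance = 21156.40 + 923.97 + 274.97 = 22355.34
Import duty = 22355.34 × 3% = 670.66
Buyer bears (B): 923.97 + 274.97 + 326.78 + 270.61 + 1491.93 = 3288.26
Landed cost (B) = invoice 21156.40 + 3288.26 + duty 670.66 = 25115.32
Difference = |25228.19 − 25115.32| = 112.87

Supplier B is cheaper by USD 112.87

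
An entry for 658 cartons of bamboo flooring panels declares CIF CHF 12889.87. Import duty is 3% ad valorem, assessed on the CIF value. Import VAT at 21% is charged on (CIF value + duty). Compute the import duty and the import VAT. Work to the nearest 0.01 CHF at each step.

Import duty = 12889.87 × 3% = 386.70
VAT base = CIF + duty = 12889.87 + 386.70 = 13276.57
Import VAT = 13276.57 × 21% = 2788.08

Import duty: CHF 386.70; import VAT: CHF 2788.08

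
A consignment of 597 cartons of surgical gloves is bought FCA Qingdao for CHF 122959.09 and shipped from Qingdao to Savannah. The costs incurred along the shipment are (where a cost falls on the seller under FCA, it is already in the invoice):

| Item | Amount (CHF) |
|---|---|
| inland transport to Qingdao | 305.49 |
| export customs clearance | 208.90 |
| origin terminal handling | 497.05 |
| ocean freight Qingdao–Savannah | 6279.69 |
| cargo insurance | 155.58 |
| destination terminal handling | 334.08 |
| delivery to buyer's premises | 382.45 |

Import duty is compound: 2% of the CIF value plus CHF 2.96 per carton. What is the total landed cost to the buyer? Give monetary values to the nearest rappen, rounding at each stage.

FCA: the seller delivers export-cleared goods to the carrier; the buyer bears costs from that point.
Already in the invoice (seller's account under FCA): inland to port, export clearance — exclude.
CIF value = FCA price + origin terminal + freight + insurance = 122959.09 + 497.05 + 6279.69 + 155.58 = 129891.41
Ad valorem component: 129891.41 × 2% = 2597.83
Specific component: 597 × 2.96 = 1767.12
Import duty = 2597.83 + 1767.12 = 4364.95
Buyer bears: origin terminal 497.05 + freight 6279.69 + insurance 155.58 + destination terminal 334.08 + delivery 382.45 + duty 4364.95 = 12013.80
Landed cost = invoice 122959.09 + 12013.80 = 134972.89

Total landed cost: CHF 134972.89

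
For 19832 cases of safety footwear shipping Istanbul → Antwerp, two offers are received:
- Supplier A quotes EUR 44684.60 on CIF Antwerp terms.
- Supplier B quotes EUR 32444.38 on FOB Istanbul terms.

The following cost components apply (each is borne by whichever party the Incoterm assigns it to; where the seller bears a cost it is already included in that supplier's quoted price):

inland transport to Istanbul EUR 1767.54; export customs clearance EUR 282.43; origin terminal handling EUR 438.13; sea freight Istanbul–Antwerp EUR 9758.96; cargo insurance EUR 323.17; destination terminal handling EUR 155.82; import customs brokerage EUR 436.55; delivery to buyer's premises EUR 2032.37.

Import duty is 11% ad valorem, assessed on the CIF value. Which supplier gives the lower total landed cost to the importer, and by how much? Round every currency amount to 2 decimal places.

Supplier A (CIF):
The CIF price already equals the CIF value: 44684.60
Import duty = 44684.60 × 11% = 4915.31
Buyer bears (A): 155.82 + 436.55 + 2032.37 = 2624.74
Landed cost (A) = invoice 44684.60 + 2624.74 + duty 4915.31 = 52224.65
Supplier B (FOB):
CIF value = FOB price + freight + insurance = 32444.38 + 9758.96 + 323.17 = 42526.51
Import duty = 42526.51 × 11% = 4677.92
Buyer bears (B): 9758.96 + 323.17 + 155.82 + 436.55 + 2032.37 = 12706.87
Landed cost (B) = invoice 32444.38 + 12706.87 + duty 4677.92 = 49829.17
Difference = |52224.65 − 49829.17| = 2395.48

Supplier B is cheaper by EUR 2395.48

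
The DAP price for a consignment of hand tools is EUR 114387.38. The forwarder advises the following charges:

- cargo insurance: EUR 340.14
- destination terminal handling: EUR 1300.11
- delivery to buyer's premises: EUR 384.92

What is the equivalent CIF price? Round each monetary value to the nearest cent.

Not relevant to the conversion: insurance — on the seller under both DAP and CIF; already in the DAP price and stays in the CIF price.
From DAP to CIF, the seller no longer bears: destination terminal, delivery.
CIF price = 114387.38 − 1300.11 − 384.92 = 112702.35

CIF price: EUR 112702.35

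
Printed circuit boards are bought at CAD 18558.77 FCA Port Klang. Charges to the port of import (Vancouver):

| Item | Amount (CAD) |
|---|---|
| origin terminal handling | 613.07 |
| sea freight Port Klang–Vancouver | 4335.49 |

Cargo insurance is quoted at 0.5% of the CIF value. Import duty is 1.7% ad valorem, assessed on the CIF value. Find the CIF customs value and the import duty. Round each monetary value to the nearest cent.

CIF value: CAD 23625.46; import duty: CAD 401.63

Let C be the CIF value. C = FCA price + pre-shipment costs + freight + 0.5% × C
C − 0.5% × C = 18558.77 + 613.07 + 4335.49
0.995 × C = 23507.33
C = 23507.33 / 0.995 = 23625.46
Insurance premium = 0.5% × 23625.46 = 118.13
Import duty = 23625.46 × 1.7% = 401.63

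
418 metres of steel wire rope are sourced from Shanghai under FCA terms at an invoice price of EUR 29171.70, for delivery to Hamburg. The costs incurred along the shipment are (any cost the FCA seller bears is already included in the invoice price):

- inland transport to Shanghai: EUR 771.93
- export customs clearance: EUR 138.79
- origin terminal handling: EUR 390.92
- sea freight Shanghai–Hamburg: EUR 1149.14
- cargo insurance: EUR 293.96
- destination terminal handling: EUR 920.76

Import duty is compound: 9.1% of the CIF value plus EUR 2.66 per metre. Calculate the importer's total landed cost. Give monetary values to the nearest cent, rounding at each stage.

FCA: the seller delivers export-cleared goods to the carrier; the buyer bears costs from that point.
Already in the invoice (seller's account under FCA): inland to port, export clearance — exclude.
CIF value = FCA price + origin terminal + freight + insurance = 29171.70 + 390.92 + 1149.14 + 293.96 = 31005.72
Ad valorem component: 31005.72 × 9.1% = 2821.52
Specific component: 418 × 2.66 = 1111.88
Import duty = 2821.52 + 1111.88 = 3933.40
Buyer bears: origin terminal 390.92 + freight 1149.14 + insurance 293.96 + destination terminal 920.76 + duty 3933.40 = 6688.18
Landed cost = invoice 29171.70 + 6688.18 = 35859.88

Total landed cost: EUR 35859.88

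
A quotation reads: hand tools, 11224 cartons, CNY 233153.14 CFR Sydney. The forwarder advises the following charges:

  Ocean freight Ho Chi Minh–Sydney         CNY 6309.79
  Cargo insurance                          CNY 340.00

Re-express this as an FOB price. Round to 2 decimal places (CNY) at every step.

Not relevant to the conversion: insurance — on the buyer under both terms; not part of either seller's price.
From CFR to FOB, the seller no longer bears: freight.
FOB price = 233153.14 − 6309.79 = 226843.35

FOB price: CNY 226843.35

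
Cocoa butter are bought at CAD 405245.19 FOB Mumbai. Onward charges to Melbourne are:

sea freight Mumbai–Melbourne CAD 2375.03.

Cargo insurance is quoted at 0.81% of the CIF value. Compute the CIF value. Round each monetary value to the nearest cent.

CIF value: CAD 410948.91

Let C be the CIF value. C = FOB price + freight + 0.81% × C
C − 0.81% × C = 405245.19 + 2375.03
0.9919 × C = 407620.22
C = 407620.22 / 0.9919 = 410948.91
Insurance premium = 0.81% × 410948.91 = 3328.69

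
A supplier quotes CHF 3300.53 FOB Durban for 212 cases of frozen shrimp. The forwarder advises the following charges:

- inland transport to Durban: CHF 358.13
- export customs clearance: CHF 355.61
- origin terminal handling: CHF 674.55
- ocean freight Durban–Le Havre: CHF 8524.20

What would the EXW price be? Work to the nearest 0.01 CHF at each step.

Not relevant to the conversion: freight — on the buyer under both terms; not part of either seller's price.
From FOB to EXW, the seller no longer bears: inland to port, export clearance, origin terminal.
EXW price = 3300.53 − 358.13 − 355.61 − 674.55 = 1912.24

EXW price: CHF 1912.24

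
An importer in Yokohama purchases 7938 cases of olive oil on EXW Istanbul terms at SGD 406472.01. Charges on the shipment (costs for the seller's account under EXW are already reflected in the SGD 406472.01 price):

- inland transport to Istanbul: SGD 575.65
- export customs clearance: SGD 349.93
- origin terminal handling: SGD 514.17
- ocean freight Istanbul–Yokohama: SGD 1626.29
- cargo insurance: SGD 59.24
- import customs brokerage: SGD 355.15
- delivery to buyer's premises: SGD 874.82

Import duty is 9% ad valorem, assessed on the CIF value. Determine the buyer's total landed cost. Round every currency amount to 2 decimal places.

Total landed cost: SGD 447691.02

EXW: the seller makes goods available at their premises; the buyer bears all onward costs.
CIF value = EXW price + inland to port + export clearance + origin terminal + freight + insurance = 406472.01 + 575.65 + 349.93 + 514.17 + 1626.29 + 59.24 = 409597.29
Import duty = 409597.29 × 9% = 36863.76
Buyer bears: inland to port 575.65 + export clearance 349.93 + origin terminal 514.17 + freight 1626.29 + insurance 59.24 + brokerage 355.15 + delivery 874.82 + duty 36863.76 = 41219.01
Landed cost = invoice 406472.01 + 41219.01 = 447691.02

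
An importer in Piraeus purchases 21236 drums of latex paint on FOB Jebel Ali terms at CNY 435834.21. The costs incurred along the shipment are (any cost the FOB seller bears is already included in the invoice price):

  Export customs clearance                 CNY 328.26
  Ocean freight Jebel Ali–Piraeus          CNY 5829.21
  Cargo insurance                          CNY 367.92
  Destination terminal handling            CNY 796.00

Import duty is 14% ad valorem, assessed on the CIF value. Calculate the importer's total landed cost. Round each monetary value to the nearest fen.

FOB: the seller bears costs until goods are on board at the origin port; the buyer bears freight, insurance and all costs thereafter.
Already in the invoice (seller's account under FOB): export clearance — exclude.
CIF value = FOB price + freight + insurance = 435834.21 + 5829.21 + 367.92 = 442031.34
Import duty = 442031.34 × 14% = 61884.39
Buyer bears: freight 5829.21 + insurance 367.92 + destination terminal 796.00 + duty 61884.39 = 68877.52
Landed cost = invoice 435834.21 + 68877.52 = 504711.73

Total landed cost: CNY 504711.73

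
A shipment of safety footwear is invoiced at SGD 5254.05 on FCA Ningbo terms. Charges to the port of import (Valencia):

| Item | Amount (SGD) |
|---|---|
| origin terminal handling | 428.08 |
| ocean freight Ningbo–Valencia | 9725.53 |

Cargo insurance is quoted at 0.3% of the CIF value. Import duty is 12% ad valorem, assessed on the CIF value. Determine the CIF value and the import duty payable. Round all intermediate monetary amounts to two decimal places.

CIF value: SGD 15454.02; import duty: SGD 1854.48

Let C be the CIF value. C = FCA price + pre-shipment costs + freight + 0.3% × C
C − 0.3% × C = 5254.05 + 428.08 + 9725.53
0.997 × C = 15407.66
C = 15407.66 / 0.997 = 15454.02
Insurance premium = 0.3% × 15454.02 = 46.36
Import duty = 15454.02 × 12% = 1854.48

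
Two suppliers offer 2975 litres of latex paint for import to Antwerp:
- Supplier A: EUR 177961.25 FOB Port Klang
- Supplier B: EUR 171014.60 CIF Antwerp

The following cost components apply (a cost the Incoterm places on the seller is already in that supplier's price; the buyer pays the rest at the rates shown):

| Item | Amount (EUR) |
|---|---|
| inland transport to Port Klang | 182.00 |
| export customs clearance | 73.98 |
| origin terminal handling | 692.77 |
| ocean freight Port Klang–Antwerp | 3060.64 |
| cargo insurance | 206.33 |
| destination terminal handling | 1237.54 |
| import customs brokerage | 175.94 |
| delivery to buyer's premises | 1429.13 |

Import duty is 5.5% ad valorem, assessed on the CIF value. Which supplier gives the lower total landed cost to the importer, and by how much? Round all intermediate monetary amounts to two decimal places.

Supplier B is cheaper by EUR 10775.37

Supplier A (FOB):
CIF value = FOB price + freight + insurance = 177961.25 + 3060.64 + 206.33 = 181228.22
Import duty = 181228.22 × 5.5% = 9967.55
Buyer bears (A): 3060.64 + 206.33 + 1237.54 + 175.94 + 1429.13 = 6109.58
Landed cost (A) = invoice 177961.25 + 6109.58 + duty 9967.55 = 194038.38
Supplier B (CIF):
The CIF price already equals the CIF value: 171014.60
Import duty = 171014.60 × 5.5% = 9405.80
Buyer bears (B): 1237.54 + 175.94 + 1429.13 = 2842.61
Landed cost (B) = invoice 171014.60 + 2842.61 + duty 9405.80 = 183263.01
Difference = |194038.38 − 183263.01| = 10775.37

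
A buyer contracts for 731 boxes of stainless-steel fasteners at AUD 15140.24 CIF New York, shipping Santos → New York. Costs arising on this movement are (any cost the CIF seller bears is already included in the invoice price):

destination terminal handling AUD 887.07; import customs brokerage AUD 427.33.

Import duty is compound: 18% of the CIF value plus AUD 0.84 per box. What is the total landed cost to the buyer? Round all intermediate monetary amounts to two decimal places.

Total landed cost: AUD 19793.92

CIF: the seller pays costs through ocean freight and marine insurance to the destination port.
The CIF price already equals the CIF value: 15140.24
Ad valorem component: 15140.24 × 18% = 2725.24
Specific component: 731 × 0.84 = 614.04
Import duty = 2725.24 + 614.04 = 3339.28
Buyer bears: destination terminal 887.07 + brokerage 427.33 + duty 3339.28 = 4653.68
Landed cost = invoice 15140.24 + 4653.68 = 19793.92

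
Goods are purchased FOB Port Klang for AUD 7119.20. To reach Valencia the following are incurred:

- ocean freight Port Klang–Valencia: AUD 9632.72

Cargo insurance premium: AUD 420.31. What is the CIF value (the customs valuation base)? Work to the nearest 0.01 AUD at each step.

CIF = FOB price + freight + insurance
CIF = 7119.20 + 9632.72 + 420.31 = 17172.23

CIF value: AUD 17172.23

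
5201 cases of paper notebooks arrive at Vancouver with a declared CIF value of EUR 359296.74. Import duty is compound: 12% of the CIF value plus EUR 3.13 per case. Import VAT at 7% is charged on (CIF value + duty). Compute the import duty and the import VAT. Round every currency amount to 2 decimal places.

Ad valorem component: 359296.74 × 12% = 43115.61
Specific component: 5201 × 3.13 = 16279.13
Import duty = 43115.61 + 16279.13 = 59394.74
VAT base = CIF + duty = 359296.74 + 59394.74 = 418691.48
Import VAT = 418691.48 × 7% = 29308.40

Import duty: EUR 59394.74; import VAT: EUR 29308.40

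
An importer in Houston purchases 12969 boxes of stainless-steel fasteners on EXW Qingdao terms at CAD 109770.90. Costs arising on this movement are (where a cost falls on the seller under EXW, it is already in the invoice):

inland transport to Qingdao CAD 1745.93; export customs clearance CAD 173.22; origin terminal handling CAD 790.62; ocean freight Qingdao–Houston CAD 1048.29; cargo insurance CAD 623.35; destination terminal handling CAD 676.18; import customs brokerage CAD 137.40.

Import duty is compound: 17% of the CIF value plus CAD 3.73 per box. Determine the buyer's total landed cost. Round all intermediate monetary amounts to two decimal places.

Total landed cost: CAD 182746.15

EXW: the seller makes goods available at their premises; the buyer bears all onward costs.
CIF value = EXW price + inland to port + export clearance + origin terminal + freight + insurance = 109770.90 + 1745.93 + 173.22 + 790.62 + 1048.29 + 623.35 = 114152.31
Ad valorem component: 114152.31 × 17% = 19405.89
Specific component: 12969 × 3.73 = 48374.37
Import duty = 19405.89 + 48374.37 = 67780.26
Buyer bears: inland to port 1745.93 + export clearance 173.22 + origin terminal 790.62 + freight 1048.29 + insurance 623.35 + destination terminal 676.18 + brokerage 137.40 + duty 67780.26 = 72975.25
Landed cost = invoice 109770.90 + 72975.25 = 182746.15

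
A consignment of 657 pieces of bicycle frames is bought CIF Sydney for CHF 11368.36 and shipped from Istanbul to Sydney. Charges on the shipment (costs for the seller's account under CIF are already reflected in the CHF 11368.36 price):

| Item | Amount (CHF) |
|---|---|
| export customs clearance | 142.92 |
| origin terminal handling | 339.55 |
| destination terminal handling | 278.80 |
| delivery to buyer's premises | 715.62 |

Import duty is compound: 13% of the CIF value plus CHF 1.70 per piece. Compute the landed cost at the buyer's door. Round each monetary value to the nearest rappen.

Total landed cost: CHF 14957.57

CIF: the seller pays costs through ocean freight and marine insurance to the destination port.
Already in the invoice (seller's account under CIF): export clearance, origin terminal — exclude.
The CIF price already equals the CIF value: 11368.36
Ad valorem component: 11368.36 × 13% = 1477.89
Specific component: 657 × 1.70 = 1116.90
Import duty = 1477.89 + 1116.90 = 2594.79
Buyer bears: destination terminal 278.80 + delivery 715.62 + duty 2594.79 = 3589.21
Landed cost = invoice 11368.36 + 3589.21 = 14957.57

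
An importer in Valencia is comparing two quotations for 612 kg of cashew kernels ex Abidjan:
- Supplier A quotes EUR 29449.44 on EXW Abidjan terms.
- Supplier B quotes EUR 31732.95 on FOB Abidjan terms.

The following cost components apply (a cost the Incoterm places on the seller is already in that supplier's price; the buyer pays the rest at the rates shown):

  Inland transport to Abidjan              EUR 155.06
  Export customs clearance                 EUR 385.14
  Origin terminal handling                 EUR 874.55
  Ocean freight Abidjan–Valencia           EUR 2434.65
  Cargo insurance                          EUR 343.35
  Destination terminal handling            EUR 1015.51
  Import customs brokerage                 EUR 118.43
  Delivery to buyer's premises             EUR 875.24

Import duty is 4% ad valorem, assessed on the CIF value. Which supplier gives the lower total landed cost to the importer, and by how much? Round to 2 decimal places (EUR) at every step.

Supplier A (EXW):
CIF value = EXW price + inland to port + export clearance + origin terminal + freight + insurance = 29449.44 + 155.06 + 385.14 + 874.55 + 2434.65 + 343.35 = 33642.19
Import duty = 33642.19 × 4% = 1345.69
Buyer bears (A): 155.06 + 385.14 + 874.55 + 2434.65 + 343.35 + 1015.51 + 118.43 + 875.24 = 6201.93
Landed cost (A) = invoice 29449.44 + 6201.93 + duty 1345.69 = 36997.06
Supplier B (FOB):
CIF value = FOB price + freight + insurance = 31732.95 + 2434.65 + 343.35 = 34510.95
Import duty = 34510.95 × 4% = 1380.44
Buyer bears (B): 2434.65 + 343.35 + 1015.51 + 118.43 + 875.24 = 4787.18
Landed cost (B) = invoice 31732.95 + 4787.18 + duty 1380.44 = 37900.57
Difference = |36997.06 − 37900.57| = 903.51

Supplier A is cheaper by EUR 903.51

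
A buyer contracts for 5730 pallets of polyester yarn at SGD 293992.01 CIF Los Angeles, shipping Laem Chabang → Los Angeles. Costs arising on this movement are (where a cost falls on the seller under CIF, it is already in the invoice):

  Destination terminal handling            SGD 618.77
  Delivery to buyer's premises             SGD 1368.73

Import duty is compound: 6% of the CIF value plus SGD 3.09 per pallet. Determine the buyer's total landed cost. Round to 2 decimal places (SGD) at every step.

CIF: the seller pays costs through ocean freight and marine insurance to the destination port.
The CIF price already equals the CIF value: 293992.01
Ad valorem component: 293992.01 × 6% = 17639.52
Specific component: 5730 × 3.09 = 17705.70
Import duty = 17639.52 + 17705.70 = 35345.22
Buyer bears: destination terminal 618.77 + delivery 1368.73 + duty 35345.22 = 37332.72
Landed cost = invoice 293992.01 + 37332.72 = 331324.73

Total landed cost: SGD 331324.73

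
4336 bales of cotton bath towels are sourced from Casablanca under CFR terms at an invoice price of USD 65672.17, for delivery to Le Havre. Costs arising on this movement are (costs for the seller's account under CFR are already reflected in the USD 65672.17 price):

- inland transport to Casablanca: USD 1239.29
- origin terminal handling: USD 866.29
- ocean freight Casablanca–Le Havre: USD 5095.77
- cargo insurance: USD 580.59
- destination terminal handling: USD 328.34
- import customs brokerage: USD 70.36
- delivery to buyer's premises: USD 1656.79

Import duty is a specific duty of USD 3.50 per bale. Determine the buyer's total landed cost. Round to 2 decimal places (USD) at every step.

Total landed cost: USD 83484.25

CFR: the seller pays costs through ocean freight to the destination port, but not insurance.
Already in the invoice (seller's account under CFR): inland to port, origin terminal, freight — exclude.
CIF value = CFR price + insurance = 65672.17 + 580.59 = 66252.76
Import duty = 4336 × 3.50 = 15176.00
Buyer bears: insurance 580.59 + destination terminal 328.34 + brokerage 70.36 + delivery 1656.79 + duty 15176.00 = 17812.08
Landed cost = invoice 65672.17 + 17812.08 = 83484.25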